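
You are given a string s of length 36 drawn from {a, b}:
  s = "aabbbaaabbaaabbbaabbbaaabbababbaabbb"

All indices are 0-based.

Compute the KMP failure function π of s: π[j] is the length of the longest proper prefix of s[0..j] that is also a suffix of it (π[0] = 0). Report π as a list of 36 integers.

π[0] = 0
j=1 s[j]='a': π[1]=1 (border 'a')
j=2 s[j]='b': k: 1→0; π[2]=0 (border '')
j=3 s[j]='b': π[3]=0 (border '')
j=4 s[j]='b': π[4]=0 (border '')
j=5 s[j]='a': π[5]=1 (border 'a')
j=6 s[j]='a': π[6]=2 (border 'aa')
j=7 s[j]='a': k: 2→1; π[7]=2 (border 'aa')
j=8 s[j]='b': π[8]=3 (border 'aab')
j=9 s[j]='b': π[9]=4 (border 'aabb')
j=10 s[j]='a': k: 4→0; π[10]=1 (border 'a')
j=11 s[j]='a': π[11]=2 (border 'aa')
j=12 s[j]='a': k: 2→1; π[12]=2 (border 'aa')
j=13 s[j]='b': π[13]=3 (border 'aab')
j=14 s[j]='b': π[14]=4 (border 'aabb')
j=15 s[j]='b': π[15]=5 (border 'aabbb')
j=16 s[j]='a': π[16]=6 (border 'aabbba')
j=17 s[j]='a': π[17]=7 (border 'aabbbaa')
j=18 s[j]='b': k: 7→2; π[18]=3 (border 'aab')
j=19 s[j]='b': π[19]=4 (border 'aabb')
j=20 s[j]='b': π[20]=5 (border 'aabbb')
j=21 s[j]='a': π[21]=6 (border 'aabbba')
j=22 s[j]='a': π[22]=7 (border 'aabbbaa')
j=23 s[j]='a': π[23]=8 (border 'aabbbaaa')
j=24 s[j]='b': π[24]=9 (border 'aabbbaaab')
j=25 s[j]='b': π[25]=10 (border 'aabbbaaabb')
j=26 s[j]='a': π[26]=11 (border 'aabbbaaabba')
j=27 s[j]='b': k: 11→1→0; π[27]=0 (border '')
j=28 s[j]='a': π[28]=1 (border 'a')
j=29 s[j]='b': k: 1→0; π[29]=0 (border '')
j=30 s[j]='b': π[30]=0 (border '')
j=31 s[j]='a': π[31]=1 (border 'a')
j=32 s[j]='a': π[32]=2 (border 'aa')
j=33 s[j]='b': π[33]=3 (border 'aab')
j=34 s[j]='b': π[34]=4 (border 'aabb')
j=35 s[j]='b': π[35]=5 (border 'aabbb')

[0, 1, 0, 0, 0, 1, 2, 2, 3, 4, 1, 2, 2, 3, 4, 5, 6, 7, 3, 4, 5, 6, 7, 8, 9, 10, 11, 0, 1, 0, 0, 1, 2, 3, 4, 5]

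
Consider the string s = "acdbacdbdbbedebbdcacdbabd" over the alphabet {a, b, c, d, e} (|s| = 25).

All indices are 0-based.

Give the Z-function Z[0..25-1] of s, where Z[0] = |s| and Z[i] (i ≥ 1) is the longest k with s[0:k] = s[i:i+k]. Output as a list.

[25, 0, 0, 0, 4, 0, 0, 0, 0, 0, 0, 0, 0, 0, 0, 0, 0, 0, 5, 0, 0, 0, 1, 0, 0]

Z[0]=25
i=1: fresh scan; Z[1]=0
i=2: fresh scan; Z[2]=0
i=3: fresh scan; Z[3]=0
i=4: fresh scan; Z[4]=4 extend→box=[4,8)
i=5: min(r-i=3, Z[1]=0)=0; Z[5]=0
i=6: min(r-i=2, Z[2]=0)=0; Z[6]=0
i=7: min(r-i=1, Z[3]=0)=0; Z[7]=0
i=8: fresh scan; Z[8]=0
i=9: fresh scan; Z[9]=0
i=10: fresh scan; Z[10]=0
i=11: fresh scan; Z[11]=0
i=12: fresh scan; Z[12]=0
i=13: fresh scan; Z[13]=0
i=14: fresh scan; Z[14]=0
i=15: fresh scan; Z[15]=0
i=16: fresh scan; Z[16]=0
i=17: fresh scan; Z[17]=0
i=18: fresh scan; Z[18]=5 extend→box=[18,23)
i=19: min(r-i=4, Z[1]=0)=0; Z[19]=0
i=20: min(r-i=3, Z[2]=0)=0; Z[20]=0
i=21: min(r-i=2, Z[3]=0)=0; Z[21]=0
i=22: min(r-i=1, Z[4]=4)=1; Z[22]=1
i=23: fresh scan; Z[23]=0
i=24: fresh scan; Z[24]=0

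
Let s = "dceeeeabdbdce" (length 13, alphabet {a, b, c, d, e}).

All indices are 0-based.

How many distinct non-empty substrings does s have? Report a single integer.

rank | idx | suffix
   0 |   6 | abdbdce
   1 |   7 | bdbdce
   2 |   9 | bdce
   3 |  11 | ce
   4 |   1 | ceeeeabdbdce
   5 |   8 | dbdce
   6 |  10 | dce
   7 |   0 | dceeeeabdbdce
   8 |  12 | e
   9 |   5 | eabdbdce
  10 |   4 | eeabdbdce
  11 |   3 | eeeabdbdce
  12 |   2 | eeeeabdbdce

SA = [6, 7, 9, 11, 1, 8, 10, 0, 12, 5, 4, 3, 2]
[i] adj suffixes → lcp
  [1] 6/7 → 0 ('')
  [2] 7/9 → 2 ('bd')
  [3] 9/11 → 0 ('')
  [4] 11/1 → 2 ('ce')
  [5] 1/8 → 0 ('')
  [6] 8/10 → 1 ('d')
  [7] 10/0 → 3 ('dce')
  [8] 0/12 → 0 ('')
  [9] 12/5 → 1 ('e')
  [10] 5/4 → 1 ('e')
  [11] 4/3 → 2 ('ee')
  [12] 3/2 → 3 ('eee')

n(n+1)/2 = 13·14/2 = 91
Σ LCP = 0 + 0 + 2 + 0 + 2 + 0 + 1 + 3 + 0 + 1 + 1 + 2 + 3 = 15
distinct = 91 − 15 = 76

76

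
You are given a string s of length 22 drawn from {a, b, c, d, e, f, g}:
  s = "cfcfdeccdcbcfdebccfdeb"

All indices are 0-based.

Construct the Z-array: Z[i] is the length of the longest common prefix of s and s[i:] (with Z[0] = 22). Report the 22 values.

Z[0]=22
i=1: outside box; Z[1]=0
i=2: outside box; Z[2]=2 extend→box=[2,4)
i=3: min(r-i=1, Z[1]=0)=0; Z[3]=0
i=4: outside box; Z[4]=0
i=5: outside box; Z[5]=0
i=6: outside box; Z[6]=1 extend→box=[6,7)
i=7: outside box; Z[7]=1 extend→box=[7,8)
i=8: outside box; Z[8]=0
i=9: outside box; Z[9]=1 extend→box=[9,10)
i=10: outside box; Z[10]=0
i=11: outside box; Z[11]=2 extend→box=[11,13)
i=12: min(r-i=1, Z[1]=0)=0; Z[12]=0
i=13: outside box; Z[13]=0
i=14: outside box; Z[14]=0
i=15: outside box; Z[15]=0
i=16: outside box; Z[16]=1 extend→box=[16,17)
i=17: outside box; Z[17]=2 extend→box=[17,19)
i=18: min(r-i=1, Z[1]=0)=0; Z[18]=0
i=19: outside box; Z[19]=0
i=20: outside box; Z[20]=0
i=21: outside box; Z[21]=0

[22, 0, 2, 0, 0, 0, 1, 1, 0, 1, 0, 2, 0, 0, 0, 0, 1, 2, 0, 0, 0, 0]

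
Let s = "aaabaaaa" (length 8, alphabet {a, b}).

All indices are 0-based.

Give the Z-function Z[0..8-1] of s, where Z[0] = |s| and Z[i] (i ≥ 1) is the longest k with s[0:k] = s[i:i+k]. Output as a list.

[8, 2, 1, 0, 3, 3, 2, 1]

Z[0]=8
i=1: outside box; Z[1]=2 extend→box=[1,3)
i=2: min(r-i=1, Z[1]=2)=1; Z[2]=1
i=3: outside box; Z[3]=0
i=4: outside box; Z[4]=3 extend→box=[4,7)
i=5: min(r-i=2, Z[1]=2)=2; Z[5]=3 extend→box=[5,8)
i=6: min(r-i=2, Z[1]=2)=2; Z[6]=2
i=7: min(r-i=1, Z[2]=1)=1; Z[7]=1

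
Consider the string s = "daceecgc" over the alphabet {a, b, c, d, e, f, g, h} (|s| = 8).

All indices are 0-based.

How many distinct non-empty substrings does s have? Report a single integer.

33

rank | idx | suffix
   0 |   1 | aceecgc
   1 |   7 | c
   2 |   2 | ceecgc
   3 |   5 | cgc
   4 |   0 | daceecgc
   5 |   4 | ecgc
   6 |   3 | eecgc
   7 |   6 | gc

SA = [1, 7, 2, 5, 0, 4, 3, 6]
[i] adj suffixes → lcp
  [1] 1/7 → 0 ('')
  [2] 7/2 → 1 ('c')
  [3] 2/5 → 1 ('c')
  [4] 5/0 → 0 ('')
  [5] 0/4 → 0 ('')
  [6] 4/3 → 1 ('e')
  [7] 3/6 → 0 ('')

n(n+1)/2 = 8·9/2 = 36
Σ LCP = 0 + 0 + 1 + 1 + 0 + 0 + 1 + 0 = 3
distinct = 36 − 3 = 33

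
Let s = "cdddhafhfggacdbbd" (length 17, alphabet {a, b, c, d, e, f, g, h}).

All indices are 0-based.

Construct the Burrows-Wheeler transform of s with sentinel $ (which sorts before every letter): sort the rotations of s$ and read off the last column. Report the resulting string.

rank  rotation            last
    0  $cdddhafhfggacdbbd  d
    1  acdbbd$cdddhafhfgg  g
    2  afhfggacdbbd$cdddh  h
    3  bbd$cdddhafhfggacd  d
    4  bd$cdddhafhfggacdb  b
    5  cdbbd$cdddhafhfgga  a
    6  cdddhafhfggacdbbd$  $
    7  d$cdddhafhfggacdbb  b
    8  dbbd$cdddhafhfggac  c
    9  dddhafhfggacdbbd$c  c
   10  ddhafhfggacdbbd$cd  d
   11  dhafhfggacdbbd$cdd  d
   12  fggacdbbd$cdddhafh  h
   13  fhfggacdbbd$cdddha  a
   14  gacdbbd$cdddhafhfg  g
   15  ggacdbbd$cdddhafhf  f
   16  hafhfggacdbbd$cddd  d
   17  hfggacdbbd$cdddhaf  f

dghdba$bccddhagfdf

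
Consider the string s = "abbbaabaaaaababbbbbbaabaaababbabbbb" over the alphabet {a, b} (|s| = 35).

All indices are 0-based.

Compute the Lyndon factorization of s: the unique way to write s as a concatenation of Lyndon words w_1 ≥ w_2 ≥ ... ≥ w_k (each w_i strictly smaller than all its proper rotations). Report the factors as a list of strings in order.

["abbb", "aab", "aaaaababbbbbbaabaaababbabbbb"]

emit factor 1: 'abbb' (i=0, period=4)
emit factor 2: 'aab' (i=4, period=3)
emit factor 3: 'aaaaababbbbbbaabaaababbabbbb' (i=7, period=28)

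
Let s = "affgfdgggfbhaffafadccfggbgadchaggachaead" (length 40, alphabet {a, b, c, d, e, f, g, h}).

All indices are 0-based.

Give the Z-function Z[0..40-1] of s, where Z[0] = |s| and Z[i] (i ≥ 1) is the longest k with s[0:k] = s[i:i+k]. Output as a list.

[40, 0, 0, 0, 0, 0, 0, 0, 0, 0, 0, 0, 3, 0, 0, 2, 0, 1, 0, 0, 0, 0, 0, 0, 0, 0, 1, 0, 0, 0, 1, 0, 0, 1, 0, 0, 1, 0, 1, 0]

Z[0]=40
i=1: fresh scan; Z[1]=0
i=2: fresh scan; Z[2]=0
i=3: fresh scan; Z[3]=0
i=4: fresh scan; Z[4]=0
i=5: fresh scan; Z[5]=0
i=6: fresh scan; Z[6]=0
i=7: fresh scan; Z[7]=0
i=8: fresh scan; Z[8]=0
i=9: fresh scan; Z[9]=0
i=10: fresh scan; Z[10]=0
i=11: fresh scan; Z[11]=0
i=12: fresh scan; Z[12]=3 grow→box=[12,15)
i=13: min(r-i=2, Z[1]=0)=0; Z[13]=0
i=14: min(r-i=1, Z[2]=0)=0; Z[14]=0
i=15: fresh scan; Z[15]=2 grow→box=[15,17)
i=16: min(r-i=1, Z[1]=0)=0; Z[16]=0
i=17: fresh scan; Z[17]=1 grow→box=[17,18)
i=18: fresh scan; Z[18]=0
i=19: fresh scan; Z[19]=0
i=20: fresh scan; Z[20]=0
i=21: fresh scan; Z[21]=0
i=22: fresh scan; Z[22]=0
i=23: fresh scan; Z[23]=0
i=24: fresh scan; Z[24]=0
i=25: fresh scan; Z[25]=0
i=26: fresh scan; Z[26]=1 grow→box=[26,27)
i=27: fresh scan; Z[27]=0
i=28: fresh scan; Z[28]=0
i=29: fresh scan; Z[29]=0
i=30: fresh scan; Z[30]=1 grow→box=[30,31)
i=31: fresh scan; Z[31]=0
i=32: fresh scan; Z[32]=0
i=33: fresh scan; Z[33]=1 grow→box=[33,34)
i=34: fresh scan; Z[34]=0
i=35: fresh scan; Z[35]=0
i=36: fresh scan; Z[36]=1 grow→box=[36,37)
i=37: fresh scan; Z[37]=0
i=38: fresh scan; Z[38]=1 grow→box=[38,39)
i=39: fresh scan; Z[39]=0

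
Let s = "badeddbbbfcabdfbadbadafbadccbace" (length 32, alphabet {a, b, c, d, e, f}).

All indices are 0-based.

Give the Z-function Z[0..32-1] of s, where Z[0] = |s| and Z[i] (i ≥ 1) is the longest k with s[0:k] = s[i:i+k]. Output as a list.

Z[0]=32
i=1: outside box; Z[1]=0
i=2: outside box; Z[2]=0
i=3: outside box; Z[3]=0
i=4: outside box; Z[4]=0
i=5: outside box; Z[5]=0
i=6: outside box; Z[6]=1 scan→box=[6,7)
i=7: outside box; Z[7]=1 scan→box=[7,8)
i=8: outside box; Z[8]=1 scan→box=[8,9)
i=9: outside box; Z[9]=0
i=10: outside box; Z[10]=0
i=11: outside box; Z[11]=0
i=12: outside box; Z[12]=1 scan→box=[12,13)
i=13: outside box; Z[13]=0
i=14: outside box; Z[14]=0
i=15: outside box; Z[15]=3 scan→box=[15,18)
i=16: min(r-i=2, Z[1]=0)=0; Z[16]=0
i=17: min(r-i=1, Z[2]=0)=0; Z[17]=0
i=18: outside box; Z[18]=3 scan→box=[18,21)
i=19: min(r-i=2, Z[1]=0)=0; Z[19]=0
i=20: min(r-i=1, Z[2]=0)=0; Z[20]=0
i=21: outside box; Z[21]=0
i=22: outside box; Z[22]=0
i=23: outside box; Z[23]=3 scan→box=[23,26)
i=24: min(r-i=2, Z[1]=0)=0; Z[24]=0
i=25: min(r-i=1, Z[2]=0)=0; Z[25]=0
i=26: outside box; Z[26]=0
i=27: outside box; Z[27]=0
i=28: outside box; Z[28]=2 scan→box=[28,30)
i=29: min(r-i=1, Z[1]=0)=0; Z[29]=0
i=30: outside box; Z[30]=0
i=31: outside box; Z[31]=0

[32, 0, 0, 0, 0, 0, 1, 1, 1, 0, 0, 0, 1, 0, 0, 3, 0, 0, 3, 0, 0, 0, 0, 3, 0, 0, 0, 0, 2, 0, 0, 0]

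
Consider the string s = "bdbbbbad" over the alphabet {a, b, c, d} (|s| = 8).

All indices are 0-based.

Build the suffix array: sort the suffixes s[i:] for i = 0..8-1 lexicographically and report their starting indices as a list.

rank→(start, suffix):
  0 → (6, 'ad')
  1 → (5, 'bad')
  2 → (4, 'bbad')
  3 → (3, 'bbbad')
  4 → (2, 'bbbbad')
  5 → (0, 'bdbbbbad')
  6 → (7, 'd')
  7 → (1, 'dbbbbad')

[6, 5, 4, 3, 2, 0, 7, 1]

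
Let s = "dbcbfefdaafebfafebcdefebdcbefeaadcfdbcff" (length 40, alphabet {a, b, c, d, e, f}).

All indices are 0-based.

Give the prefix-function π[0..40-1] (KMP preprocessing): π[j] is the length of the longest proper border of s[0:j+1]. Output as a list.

[0, 0, 0, 0, 0, 0, 0, 1, 0, 0, 0, 0, 0, 0, 0, 0, 0, 0, 0, 1, 0, 0, 0, 0, 1, 0, 0, 0, 0, 0, 0, 0, 1, 0, 0, 1, 2, 3, 0, 0]

π[0] = 0
j=1 s[j]='b': π[1]=0 (border '')
j=2 s[j]='c': π[2]=0 (border '')
j=3 s[j]='b': π[3]=0 (border '')
j=4 s[j]='f': π[4]=0 (border '')
j=5 s[j]='e': π[5]=0 (border '')
j=6 s[j]='f': π[6]=0 (border '')
j=7 s[j]='d': π[7]=1 (border 'd')
j=8 s[j]='a': k: 1→0; π[8]=0 (border '')
j=9 s[j]='a': π[9]=0 (border '')
j=10 s[j]='f': π[10]=0 (border '')
j=11 s[j]='e': π[11]=0 (border '')
j=12 s[j]='b': π[12]=0 (border '')
j=13 s[j]='f': π[13]=0 (border '')
j=14 s[j]='a': π[14]=0 (border '')
j=15 s[j]='f': π[15]=0 (border '')
j=16 s[j]='e': π[16]=0 (border '')
j=17 s[j]='b': π[17]=0 (border '')
j=18 s[j]='c': π[18]=0 (border '')
j=19 s[j]='d': π[19]=1 (border 'd')
j=20 s[j]='e': k: 1→0; π[20]=0 (border '')
j=21 s[j]='f': π[21]=0 (border '')
j=22 s[j]='e': π[22]=0 (border '')
j=23 s[j]='b': π[23]=0 (border '')
j=24 s[j]='d': π[24]=1 (border 'd')
j=25 s[j]='c': k: 1→0; π[25]=0 (border '')
j=26 s[j]='b': π[26]=0 (border '')
j=27 s[j]='e': π[27]=0 (border '')
j=28 s[j]='f': π[28]=0 (border '')
j=29 s[j]='e': π[29]=0 (border '')
j=30 s[j]='a': π[30]=0 (border '')
j=31 s[j]='a': π[31]=0 (border '')
j=32 s[j]='d': π[32]=1 (border 'd')
j=33 s[j]='c': k: 1→0; π[33]=0 (border '')
j=34 s[j]='f': π[34]=0 (border '')
j=35 s[j]='d': π[35]=1 (border 'd')
j=36 s[j]='b': π[36]=2 (border 'db')
j=37 s[j]='c': π[37]=3 (border 'dbc')
j=38 s[j]='f': k: 3→0; π[38]=0 (border '')
j=39 s[j]='f': π[39]=0 (border '')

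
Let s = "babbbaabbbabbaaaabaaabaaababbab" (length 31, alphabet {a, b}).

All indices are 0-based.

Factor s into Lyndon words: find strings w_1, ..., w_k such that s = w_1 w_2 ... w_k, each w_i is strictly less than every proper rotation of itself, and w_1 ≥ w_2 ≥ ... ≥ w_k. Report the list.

["b", "abbb", "aabbbabb", "aaaabaaabaaababbab"]

emit factor 1: 'b' (i=0, period=1)
emit factor 2: 'abbb' (i=1, period=4)
emit factor 3: 'aabbbabb' (i=5, period=8)
emit factor 4: 'aaaabaaabaaababbab' (i=13, period=18)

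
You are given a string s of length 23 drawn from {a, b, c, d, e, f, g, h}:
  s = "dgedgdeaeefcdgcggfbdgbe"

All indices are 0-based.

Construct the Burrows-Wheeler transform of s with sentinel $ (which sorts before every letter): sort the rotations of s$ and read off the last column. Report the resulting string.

eefgfggbce$bdgaegeddddgc

rank  rotation                  last
    0  $dgedgdeaeefcdgcggfbdgbe  e
    1  aeefcdgcggfbdgbe$dgedgde  e
    2  bdgbe$dgedgdeaeefcdgcggf  f
    3  be$dgedgdeaeefcdgcggfbdg  g
    4  cdgcggfbdgbe$dgedgdeaeef  f
    5  cggfbdgbe$dgedgdeaeefcdg  g
    6  deaeefcdgcggfbdgbe$dgedg  g
    7  dgbe$dgedgdeaeefcdgcggfb  b
    8  dgcggfbdgbe$dgedgdeaeefc  c
    9  dgdeaeefcdgcggfbdgbe$dge  e
   10  dgedgdeaeefcdgcggfbdgbe$  $
   11  e$dgedgdeaeefcdgcggfbdgb  b
   12  eaeefcdgcggfbdgbe$dgedgd  d
   13  edgdeaeefcdgcggfbdgbe$dg  g
   14  eefcdgcggfbdgbe$dgedgdea  a
   15  efcdgcggfbdgbe$dgedgdeae  e
   16  fbdgbe$dgedgdeaeefcdgcgg  g
   17  fcdgcggfbdgbe$dgedgdeaee  e
   18  gbe$dgedgdeaeefcdgcggfbd  d
   19  gcggfbdgbe$dgedgdeaeefcd  d
   20  gdeaeefcdgcggfbdgbe$dged  d
   21  gedgdeaeefcdgcggfbdgbe$d  d
   22  gfbdgbe$dgedgdeaeefcdgcg  g
   23  ggfbdgbe$dgedgdeaeefcdgc  c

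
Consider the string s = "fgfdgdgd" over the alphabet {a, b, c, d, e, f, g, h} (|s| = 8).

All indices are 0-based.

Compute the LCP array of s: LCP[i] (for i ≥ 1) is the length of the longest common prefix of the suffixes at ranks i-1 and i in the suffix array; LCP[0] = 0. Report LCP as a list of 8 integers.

[0, 1, 3, 0, 1, 0, 2, 1]

sorted suffixes:
  #0 SA[0]=7  'd'
  #1 SA[1]=5  'dgd'
  #2 SA[2]=3  'dgdgd'
  #3 SA[3]=2  'fdgdgd'
  #4 SA[4]=0  'fgfdgdgd'
  #5 SA[5]=6  'gd'
  #6 SA[6]=4  'gdgd'
  #7 SA[7]=1  'gfdgdgd'

SA = [7, 5, 3, 2, 0, 6, 4, 1]
i: (SA[i-1],SA[i]) lcp shared
  1: (7,5) 1 'd'
  2: (5,3) 3 'dgd'
  3: (3,2) 0 ''
  4: (2,0) 1 'f'
  5: (0,6) 0 ''
  6: (6,4) 2 'gd'
  7: (4,1) 1 'g'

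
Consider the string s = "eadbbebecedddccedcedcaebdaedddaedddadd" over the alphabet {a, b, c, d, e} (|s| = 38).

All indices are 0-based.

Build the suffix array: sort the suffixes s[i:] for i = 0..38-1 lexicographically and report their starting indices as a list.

rank→(start, suffix):
  0 → (1, 'adbbebecedddccedcedcaebdaedddaedddadd')
  1 → (35, 'add')
  2 → (21, 'aebdaedddaedddadd')
  3 → (30, 'aedddadd')
  4 → (25, 'aedddaedddadd')
  5 → (3, 'bbebecedddccedcedcaebdaedddaedddadd')
  6 → (23, 'bdaedddaedddadd')
  7 → (4, 'bebecedddccedcedcaebdaedddaedddadd')
  8 → (6, 'becedddccedcedcaebdaedddaedddadd')
  9 → (20, 'caebdaedddaedddadd')
  10 → (13, 'ccedcedcaebdaedddaedddadd')
  11 → (17, 'cedcaebdaedddaedddadd')
  12 → (14, 'cedcedcaebdaedddaedddadd')
  13 → (8, 'cedddccedcedcaebdaedddaedddadd')
  14 → (37, 'd')
  15 → (34, 'dadd')
  16 → (29, 'daedddadd')
  17 → (24, 'daedddaedddadd')
  18 → (2, 'dbbebecedddccedcedcaebdaedddaedddadd')
  19 → (19, 'dcaebdaedddaedddadd')
  20 → (12, 'dccedcedcaebdaedddaedddadd')
  21 → (16, 'dcedcaebdaedddaedddadd')
  22 → (36, 'dd')
  23 → (33, 'ddadd')
  24 → (28, 'ddaedddadd')
  25 → (11, 'ddccedcedcaebdaedddaedddadd')
  26 → (32, 'dddadd')
  27 → (27, 'dddaedddadd')
  28 → (10, 'dddccedcedcaebdaedddaedddadd')
  29 → (0, 'eadbbebecedddccedcedcaebdaedddaedddadd')
  30 → (22, 'ebdaedddaedddadd')
  31 → (5, 'ebecedddccedcedcaebdaedddaedddadd')
  32 → (7, 'ecedddccedcedcaebdaedddaedddadd')
  33 → (18, 'edcaebdaedddaedddadd')
  34 → (15, 'edcedcaebdaedddaedddadd')
  35 → (31, 'edddadd')
  36 → (26, 'edddaedddadd')
  37 → (9, 'edddccedcedcaebdaedddaedddadd')

[1, 35, 21, 30, 25, 3, 23, 4, 6, 20, 13, 17, 14, 8, 37, 34, 29, 24, 2, 19, 12, 16, 36, 33, 28, 11, 32, 27, 10, 0, 22, 5, 7, 18, 15, 31, 26, 9]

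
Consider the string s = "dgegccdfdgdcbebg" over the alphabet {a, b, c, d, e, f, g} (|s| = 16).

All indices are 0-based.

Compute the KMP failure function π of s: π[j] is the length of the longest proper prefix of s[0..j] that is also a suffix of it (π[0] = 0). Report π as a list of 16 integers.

[0, 0, 0, 0, 0, 0, 1, 0, 1, 2, 1, 0, 0, 0, 0, 0]

π[0] = 0
j=1 s[j]='g': π[1]=0 (border '')
j=2 s[j]='e': π[2]=0 (border '')
j=3 s[j]='g': π[3]=0 (border '')
j=4 s[j]='c': π[4]=0 (border '')
j=5 s[j]='c': π[5]=0 (border '')
j=6 s[j]='d': π[6]=1 (border 'd')
j=7 s[j]='f': k: 1→0; π[7]=0 (border '')
j=8 s[j]='d': π[8]=1 (border 'd')
j=9 s[j]='g': π[9]=2 (border 'dg')
j=10 s[j]='d': k: 2→0; π[10]=1 (border 'd')
j=11 s[j]='c': k: 1→0; π[11]=0 (border '')
j=12 s[j]='b': π[12]=0 (border '')
j=13 s[j]='e': π[13]=0 (border '')
j=14 s[j]='b': π[14]=0 (border '')
j=15 s[j]='g': π[15]=0 (border '')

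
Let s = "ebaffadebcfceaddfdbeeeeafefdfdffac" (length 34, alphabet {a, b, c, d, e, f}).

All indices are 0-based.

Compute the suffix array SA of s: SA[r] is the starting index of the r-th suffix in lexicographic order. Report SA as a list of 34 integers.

rank→(start, suffix):
  0 → (32, 'ac')
  1 → (13, 'addfdbeeeeafefdfdffac')
  2 → (5, 'adebcfceaddfdbeeeeafefdfdffac')
  3 → (23, 'afefdfdffac')
  4 → (2, 'affadebcfceaddfdbeeeeafefdfdffac')
  5 → (1, 'baffadebcfceaddfdbeeeeafefdfdffac')
  6 → (8, 'bcfceaddfdbeeeeafefdfdffac')
  7 → (18, 'beeeeafefdfdffac')
  8 → (33, 'c')
  9 → (11, 'ceaddfdbeeeeafefdfdffac')
  10 → (9, 'cfceaddfdbeeeeafefdfdffac')
  11 → (17, 'dbeeeeafefdfdffac')
  12 → (14, 'ddfdbeeeeafefdfdffac')
  13 → (6, 'debcfceaddfdbeeeeafefdfdffac')
  14 → (15, 'dfdbeeeeafefdfdffac')
  15 → (27, 'dfdffac')
  16 → (29, 'dffac')
  17 → (12, 'eaddfdbeeeeafefdfdffac')
  18 → (22, 'eafefdfdffac')
  19 → (0, 'ebaffadebcfceaddfdbeeeeafefdfdffac')
  20 → (7, 'ebcfceaddfdbeeeeafefdfdffac')
  21 → (21, 'eeafefdfdffac')
  22 → (20, 'eeeafefdfdffac')
  23 → (19, 'eeeeafefdfdffac')
  24 → (25, 'efdfdffac')
  25 → (31, 'fac')
  26 → (4, 'fadebcfceaddfdbeeeeafefdfdffac')
  27 → (10, 'fceaddfdbeeeeafefdfdffac')
  28 → (16, 'fdbeeeeafefdfdffac')
  29 → (26, 'fdfdffac')
  30 → (28, 'fdffac')
  31 → (24, 'fefdfdffac')
  32 → (30, 'ffac')
  33 → (3, 'ffadebcfceaddfdbeeeeafefdfdffac')

[32, 13, 5, 23, 2, 1, 8, 18, 33, 11, 9, 17, 14, 6, 15, 27, 29, 12, 22, 0, 7, 21, 20, 19, 25, 31, 4, 10, 16, 26, 28, 24, 30, 3]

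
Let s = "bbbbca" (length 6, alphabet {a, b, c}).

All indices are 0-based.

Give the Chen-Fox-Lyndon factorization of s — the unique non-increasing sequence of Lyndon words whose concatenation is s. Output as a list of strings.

emit factor 1: 'bbbbc' (i=0, period=5)
emit factor 2: 'a' (i=5, period=1)

["bbbbc", "a"]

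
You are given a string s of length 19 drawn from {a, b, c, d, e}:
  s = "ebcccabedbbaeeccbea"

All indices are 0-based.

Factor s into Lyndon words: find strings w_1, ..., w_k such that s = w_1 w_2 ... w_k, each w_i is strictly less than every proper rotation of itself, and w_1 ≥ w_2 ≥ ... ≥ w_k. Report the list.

emit factor 1: 'e' (i=0, period=1)
emit factor 2: 'bccc' (i=1, period=4)
emit factor 3: 'abedbbaeeccbe' (i=5, period=13)
emit factor 4: 'a' (i=18, period=1)

["e", "bccc", "abedbbaeeccbe", "a"]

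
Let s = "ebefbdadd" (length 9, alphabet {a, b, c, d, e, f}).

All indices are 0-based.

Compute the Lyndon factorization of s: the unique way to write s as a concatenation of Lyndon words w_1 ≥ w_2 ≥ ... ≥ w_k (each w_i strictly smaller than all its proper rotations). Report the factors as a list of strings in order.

emit factor 1: 'e' (i=0, period=1)
emit factor 2: 'bef' (i=1, period=3)
emit factor 3: 'bd' (i=4, period=2)
emit factor 4: 'add' (i=6, period=3)

["e", "bef", "bd", "add"]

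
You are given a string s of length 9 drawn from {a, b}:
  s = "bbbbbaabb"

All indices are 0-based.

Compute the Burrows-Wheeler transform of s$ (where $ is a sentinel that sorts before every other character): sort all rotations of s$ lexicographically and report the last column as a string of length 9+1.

rank  rotation    last
    0  $bbbbbaabb  b
    1  aabb$bbbbb  b
    2  abb$bbbbba  a
    3  b$bbbbbaab  b
    4  baabb$bbbb  b
    5  bb$bbbbbaa  a
    6  bbaabb$bbb  b
    7  bbbaabb$bb  b
    8  bbbbaabb$b  b
    9  bbbbbaabb$  $

bbabbabbb$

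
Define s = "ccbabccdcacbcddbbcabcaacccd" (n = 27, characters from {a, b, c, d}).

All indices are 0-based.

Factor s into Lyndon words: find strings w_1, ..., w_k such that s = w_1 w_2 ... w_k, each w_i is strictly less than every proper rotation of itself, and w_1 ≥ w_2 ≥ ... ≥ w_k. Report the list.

["c", "c", "b", "abccdcacbcddbbc", "abc", "aacccd"]

emit factor 1: 'c' (i=0, period=1)
emit factor 2: 'c' (i=1, period=1)
emit factor 3: 'b' (i=2, period=1)
emit factor 4: 'abccdcacbcddbbc' (i=3, period=15)
emit factor 5: 'abc' (i=18, period=3)
emit factor 6: 'aacccd' (i=21, period=6)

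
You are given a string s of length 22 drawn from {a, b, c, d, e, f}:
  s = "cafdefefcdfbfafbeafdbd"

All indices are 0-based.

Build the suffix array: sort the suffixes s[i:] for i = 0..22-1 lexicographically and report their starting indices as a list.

rank→(start, suffix):
  0 → (13, 'afbeafdbd')
  1 → (17, 'afdbd')
  2 → (1, 'afdefefcdfbfafbeafdbd')
  3 → (20, 'bd')
  4 → (15, 'beafdbd')
  5 → (11, 'bfafbeafdbd')
  6 → (0, 'cafdefefcdfbfafbeafdbd')
  7 → (8, 'cdfbfafbeafdbd')
  8 → (21, 'd')
  9 → (19, 'dbd')
  10 → (3, 'defefcdfbfafbeafdbd')
  11 → (9, 'dfbfafbeafdbd')
  12 → (16, 'eafdbd')
  13 → (6, 'efcdfbfafbeafdbd')
  14 → (4, 'efefcdfbfafbeafdbd')
  15 → (12, 'fafbeafdbd')
  16 → (14, 'fbeafdbd')
  17 → (10, 'fbfafbeafdbd')
  18 → (7, 'fcdfbfafbeafdbd')
  19 → (18, 'fdbd')
  20 → (2, 'fdefefcdfbfafbeafdbd')
  21 → (5, 'fefcdfbfafbeafdbd')

[13, 17, 1, 20, 15, 11, 0, 8, 21, 19, 3, 9, 16, 6, 4, 12, 14, 10, 7, 18, 2, 5]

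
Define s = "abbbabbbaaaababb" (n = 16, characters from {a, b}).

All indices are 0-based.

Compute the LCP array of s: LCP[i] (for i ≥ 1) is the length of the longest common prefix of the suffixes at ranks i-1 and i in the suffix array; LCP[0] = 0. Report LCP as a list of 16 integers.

rank→(start, suffix):
  0 → (8, 'aaaababb')
  1 → (9, 'aaababb')
  2 → (10, 'aababb')
  3 → (11, 'ababb')
  4 → (13, 'abb')
  5 → (4, 'abbbaaaababb')
  6 → (0, 'abbbabbbaaaababb')
  7 → (15, 'b')
  8 → (7, 'baaaababb')
  9 → (12, 'babb')
  10 → (3, 'babbbaaaababb')
  11 → (14, 'bb')
  12 → (6, 'bbaaaababb')
  13 → (2, 'bbabbbaaaababb')
  14 → (5, 'bbbaaaababb')
  15 → (1, 'bbbabbbaaaababb')

SA = [8, 9, 10, 11, 13, 4, 0, 15, 7, 12, 3, 14, 6, 2, 5, 1]
[i] adj suffixes → lcp
  [1] 8/9 → 3 ('aaa')
  [2] 9/10 → 2 ('aa')
  [3] 10/11 → 1 ('a')
  [4] 11/13 → 2 ('ab')
  [5] 13/4 → 3 ('abb')
  [6] 4/0 → 5 ('abbba')
  [7] 0/15 → 0 ('')
  [8] 15/7 → 1 ('b')
  [9] 7/12 → 2 ('ba')
  [10] 12/3 → 4 ('babb')
  [11] 3/14 → 1 ('b')
  [12] 14/6 → 2 ('bb')
  [13] 6/2 → 3 ('bba')
  [14] 2/5 → 2 ('bb')
  [15] 5/1 → 4 ('bbba')

[0, 3, 2, 1, 2, 3, 5, 0, 1, 2, 4, 1, 2, 3, 2, 4]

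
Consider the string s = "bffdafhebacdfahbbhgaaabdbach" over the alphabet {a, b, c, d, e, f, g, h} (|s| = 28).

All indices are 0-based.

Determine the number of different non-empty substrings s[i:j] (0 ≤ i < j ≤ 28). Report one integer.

382

rank→(start, suffix):
  0 → (19, 'aaabdbach')
  1 → (20, 'aabdbach')
  2 → (21, 'abdbach')
  3 → (9, 'acdfahbbhgaaabdbach')
  4 → (25, 'ach')
  5 → (4, 'afhebacdfahbbhgaaabdbach')
  6 → (13, 'ahbbhgaaabdbach')
  7 → (8, 'bacdfahbbhgaaabdbach')
  8 → (24, 'bach')
  9 → (15, 'bbhgaaabdbach')
  10 → (22, 'bdbach')
  11 → (0, 'bffdafhebacdfahbbhgaaabdbach')
  12 → (16, 'bhgaaabdbach')
  13 → (10, 'cdfahbbhgaaabdbach')
  14 → (26, 'ch')
  15 → (3, 'dafhebacdfahbbhgaaabdbach')
  16 → (23, 'dbach')
  17 → (11, 'dfahbbhgaaabdbach')
  18 → (7, 'ebacdfahbbhgaaabdbach')
  19 → (12, 'fahbbhgaaabdbach')
  20 → (2, 'fdafhebacdfahbbhgaaabdbach')
  21 → (1, 'ffdafhebacdfahbbhgaaabdbach')
  22 → (5, 'fhebacdfahbbhgaaabdbach')
  23 → (18, 'gaaabdbach')
  24 → (27, 'h')
  25 → (14, 'hbbhgaaabdbach')
  26 → (6, 'hebacdfahbbhgaaabdbach')
  27 → (17, 'hgaaabdbach')

SA = [19, 20, 21, 9, 25, 4, 13, 8, 24, 15, 22, 0, 16, 10, 26, 3, 23, 11, 7, 12, 2, 1, 5, 18, 27, 14, 6, 17]
rank  pair      lcp
   1  s[19:],s[20:]  2  'aa'
   2  s[20:],s[21:]  1  'a'
   3  s[21:],s[9:]  1  'a'
   4  s[9:],s[25:]  2  'ac'
   5  s[25:],s[4:]  1  'a'
   6  s[4:],s[13:]  1  'a'
   7  s[13:],s[8:]  0  ''
   8  s[8:],s[24:]  3  'bac'
   9  s[24:],s[15:]  1  'b'
  10  s[15:],s[22:]  1  'b'
  11  s[22:],s[0:]  1  'b'
  12  s[0:],s[16:]  1  'b'
  13  s[16:],s[10:]  0  ''
  14  s[10:],s[26:]  1  'c'
  15  s[26:],s[3:]  0  ''
  16  s[3:],s[23:]  1  'd'
  17  s[23:],s[11:]  1  'd'
  18  s[11:],s[7:]  0  ''
  19  s[7:],s[12:]  0  ''
  20  s[12:],s[2:]  1  'f'
  21  s[2:],s[1:]  1  'f'
  22  s[1:],s[5:]  1  'f'
  23  s[5:],s[18:]  0  ''
  24  s[18:],s[27:]  0  ''
  25  s[27:],s[14:]  1  'h'
  26  s[14:],s[6:]  1  'h'
  27  s[6:],s[17:]  1  'h'

n(n+1)/2 = 28·29/2 = 406
Σ LCP = 0 + 2 + 1 + 1 + 2 + 1 + 1 + 0 + 3 + 1 + 1 + 1 + 1 + 0 + 1 + 0 + 1 + 1 + 0 + 0 + 1 + 1 + 1 + 0 + 0 + 1 + 1 + 1 = 24
distinct = 406 − 24 = 382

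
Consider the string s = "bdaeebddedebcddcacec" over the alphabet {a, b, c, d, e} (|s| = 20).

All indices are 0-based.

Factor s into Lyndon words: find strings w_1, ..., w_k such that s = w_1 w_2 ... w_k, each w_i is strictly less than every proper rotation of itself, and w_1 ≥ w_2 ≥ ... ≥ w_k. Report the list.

emit factor 1: 'bd' (i=0, period=2)
emit factor 2: 'aeebddedebcddc' (i=2, period=14)
emit factor 3: 'acec' (i=16, period=4)

["bd", "aeebddedebcddc", "acec"]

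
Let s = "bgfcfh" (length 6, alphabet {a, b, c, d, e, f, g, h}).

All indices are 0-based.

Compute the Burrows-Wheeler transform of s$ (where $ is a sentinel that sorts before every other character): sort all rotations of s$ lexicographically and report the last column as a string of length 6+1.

rank  rotation last
    0  $bgfcfh  h
    1  bgfcfh$  $
    2  cfh$bgf  f
    3  fcfh$bg  g
    4  fh$bgfc  c
    5  gfcfh$b  b
    6  h$bgfcf  f

h$fgcbf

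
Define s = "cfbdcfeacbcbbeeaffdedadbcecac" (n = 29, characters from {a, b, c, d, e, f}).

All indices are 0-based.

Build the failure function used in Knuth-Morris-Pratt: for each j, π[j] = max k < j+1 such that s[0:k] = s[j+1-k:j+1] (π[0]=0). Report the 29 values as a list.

π[0] = 0
j=1 s[j]='f': π[1]=0 (border '')
j=2 s[j]='b': π[2]=0 (border '')
j=3 s[j]='d': π[3]=0 (border '')
j=4 s[j]='c': π[4]=1 (border 'c')
j=5 s[j]='f': π[5]=2 (border 'cf')
j=6 s[j]='e': k: 2→0; π[6]=0 (border '')
j=7 s[j]='a': π[7]=0 (border '')
j=8 s[j]='c': π[8]=1 (border 'c')
j=9 s[j]='b': k: 1→0; π[9]=0 (border '')
j=10 s[j]='c': π[10]=1 (border 'c')
j=11 s[j]='b': k: 1→0; π[11]=0 (border '')
j=12 s[j]='b': π[12]=0 (border '')
j=13 s[j]='e': π[13]=0 (border '')
j=14 s[j]='e': π[14]=0 (border '')
j=15 s[j]='a': π[15]=0 (border '')
j=16 s[j]='f': π[16]=0 (border '')
j=17 s[j]='f': π[17]=0 (border '')
j=18 s[j]='d': π[18]=0 (border '')
j=19 s[j]='e': π[19]=0 (border '')
j=20 s[j]='d': π[20]=0 (border '')
j=21 s[j]='a': π[21]=0 (border '')
j=22 s[j]='d': π[22]=0 (border '')
j=23 s[j]='b': π[23]=0 (border '')
j=24 s[j]='c': π[24]=1 (border 'c')
j=25 s[j]='e': k: 1→0; π[25]=0 (border '')
j=26 s[j]='c': π[26]=1 (border 'c')
j=27 s[j]='a': k: 1→0; π[27]=0 (border '')
j=28 s[j]='c': π[28]=1 (border 'c')

[0, 0, 0, 0, 1, 2, 0, 0, 1, 0, 1, 0, 0, 0, 0, 0, 0, 0, 0, 0, 0, 0, 0, 0, 1, 0, 1, 0, 1]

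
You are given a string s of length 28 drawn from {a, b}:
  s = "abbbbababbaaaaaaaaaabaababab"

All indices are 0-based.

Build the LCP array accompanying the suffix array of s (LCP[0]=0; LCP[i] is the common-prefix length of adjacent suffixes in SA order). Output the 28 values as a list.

[0, 9, 8, 7, 6, 5, 4, 3, 2, 4, 1, 2, 3, 4, 4, 2, 3, 0, 1, 3, 2, 3, 5, 3, 1, 3, 2, 3]

rank→(start, suffix):
  0 → (10, 'aaaaaaaaaabaababab')
  1 → (11, 'aaaaaaaaabaababab')
  2 → (12, 'aaaaaaaabaababab')
  3 → (13, 'aaaaaaabaababab')
  4 → (14, 'aaaaaabaababab')
  5 → (15, 'aaaaabaababab')
  6 → (16, 'aaaabaababab')
  7 → (17, 'aaabaababab')
  8 → (18, 'aabaababab')
  9 → (21, 'aababab')
  10 → (26, 'ab')
  11 → (19, 'abaababab')
  12 → (24, 'abab')
  13 → (22, 'ababab')
  14 → (5, 'ababbaaaaaaaaaabaababab')
  15 → (7, 'abbaaaaaaaaaabaababab')
  16 → (0, 'abbbbababbaaaaaaaaaabaababab')
  17 → (27, 'b')
  18 → (9, 'baaaaaaaaaabaababab')
  19 → (20, 'baababab')
  20 → (25, 'bab')
  21 → (23, 'babab')
  22 → (4, 'bababbaaaaaaaaaabaababab')
  23 → (6, 'babbaaaaaaaaaabaababab')
  24 → (8, 'bbaaaaaaaaaabaababab')
  25 → (3, 'bbababbaaaaaaaaaabaababab')
  26 → (2, 'bbbababbaaaaaaaaaabaababab')
  27 → (1, 'bbbbababbaaaaaaaaaabaababab')

SA = [10, 11, 12, 13, 14, 15, 16, 17, 18, 21, 26, 19, 24, 22, 5, 7, 0, 27, 9, 20, 25, 23, 4, 6, 8, 3, 2, 1]
[i] adj suffixes → lcp
  [1] 10/11 → 9 ('aaaaaaaaa')
  [2] 11/12 → 8 ('aaaaaaaa')
  [3] 12/13 → 7 ('aaaaaaa')
  [4] 13/14 → 6 ('aaaaaa')
  [5] 14/15 → 5 ('aaaaa')
  [6] 15/16 → 4 ('aaaa')
  [7] 16/17 → 3 ('aaa')
  [8] 17/18 → 2 ('aa')
  [9] 18/21 → 4 ('aaba')
  [10] 21/26 → 1 ('a')
  [11] 26/19 → 2 ('ab')
  [12] 19/24 → 3 ('aba')
  [13] 24/22 → 4 ('abab')
  [14] 22/5 → 4 ('abab')
  [15] 5/7 → 2 ('ab')
  [16] 7/0 → 3 ('abb')
  [17] 0/27 → 0 ('')
  [18] 27/9 → 1 ('b')
  [19] 9/20 → 3 ('baa')
  [20] 20/25 → 2 ('ba')
  [21] 25/23 → 3 ('bab')
  [22] 23/4 → 5 ('babab')
  [23] 4/6 → 3 ('bab')
  [24] 6/8 → 1 ('b')
  [25] 8/3 → 3 ('bba')
  [26] 3/2 → 2 ('bb')
  [27] 2/1 → 3 ('bbb')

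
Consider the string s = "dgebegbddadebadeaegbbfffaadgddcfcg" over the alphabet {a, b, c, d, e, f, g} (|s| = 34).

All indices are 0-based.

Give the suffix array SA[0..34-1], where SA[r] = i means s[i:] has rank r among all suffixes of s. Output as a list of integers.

sorted suffixes:
  #0 SA[0]=24  'aadgddcfcg'
  #1 SA[1]=13  'adeaegbbfffaadgddcfcg'
  #2 SA[2]=9  'adebadeaegbbfffaadgddcfcg'
  #3 SA[3]=25  'adgddcfcg'
  #4 SA[4]=16  'aegbbfffaadgddcfcg'
  #5 SA[5]=12  'badeaegbbfffaadgddcfcg'
  #6 SA[6]=19  'bbfffaadgddcfcg'
  #7 SA[7]=6  'bddadebadeaegbbfffaadgddcfcg'
  #8 SA[8]=3  'begbddadebadeaegbbfffaadgddcfcg'
  #9 SA[9]=20  'bfffaadgddcfcg'
  #10 SA[10]=30  'cfcg'
  #11 SA[11]=32  'cg'
  #12 SA[12]=8  'dadebadeaegbbfffaadgddcfcg'
  #13 SA[13]=29  'dcfcg'
  #14 SA[14]=7  'ddadebadeaegbbfffaadgddcfcg'
  #15 SA[15]=28  'ddcfcg'
  #16 SA[16]=14  'deaegbbfffaadgddcfcg'
  #17 SA[17]=10  'debadeaegbbfffaadgddcfcg'
  #18 SA[18]=26  'dgddcfcg'
  #19 SA[19]=0  'dgebegbddadebadeaegbbfffaadgddcfcg'
  #20 SA[20]=15  'eaegbbfffaadgddcfcg'
  #21 SA[21]=11  'ebadeaegbbfffaadgddcfcg'
  #22 SA[22]=2  'ebegbddadebadeaegbbfffaadgddcfcg'
  #23 SA[23]=17  'egbbfffaadgddcfcg'
  #24 SA[24]=4  'egbddadebadeaegbbfffaadgddcfcg'
  #25 SA[25]=23  'faadgddcfcg'
  #26 SA[26]=31  'fcg'
  #27 SA[27]=22  'ffaadgddcfcg'
  #28 SA[28]=21  'fffaadgddcfcg'
  #29 SA[29]=33  'g'
  #30 SA[30]=18  'gbbfffaadgddcfcg'
  #31 SA[31]=5  'gbddadebadeaegbbfffaadgddcfcg'
  #32 SA[32]=27  'gddcfcg'
  #33 SA[33]=1  'gebegbddadebadeaegbbfffaadgddcfcg'

[24, 13, 9, 25, 16, 12, 19, 6, 3, 20, 30, 32, 8, 29, 7, 28, 14, 10, 26, 0, 15, 11, 2, 17, 4, 23, 31, 22, 21, 33, 18, 5, 27, 1]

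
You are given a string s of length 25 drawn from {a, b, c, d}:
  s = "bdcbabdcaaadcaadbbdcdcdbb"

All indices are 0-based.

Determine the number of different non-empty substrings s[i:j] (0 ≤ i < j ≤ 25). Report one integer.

rank→(start, suffix):
  0 → (8, 'aaadcaadbbdcdcdbb')
  1 → (13, 'aadbbdcdcdbb')
  2 → (9, 'aadcaadbbdcdcdbb')
  3 → (4, 'abdcaaadcaadbbdcdcdbb')
  4 → (14, 'adbbdcdcdbb')
  5 → (10, 'adcaadbbdcdcdbb')
  6 → (24, 'b')
  7 → (3, 'babdcaaadcaadbbdcdcdbb')
  8 → (23, 'bb')
  9 → (16, 'bbdcdcdbb')
  10 → (5, 'bdcaaadcaadbbdcdcdbb')
  11 → (0, 'bdcbabdcaaadcaadbbdcdcdbb')
  12 → (17, 'bdcdcdbb')
  13 → (7, 'caaadcaadbbdcdcdbb')
  14 → (12, 'caadbbdcdcdbb')
  15 → (2, 'cbabdcaaadcaadbbdcdcdbb')
  16 → (21, 'cdbb')
  17 → (19, 'cdcdbb')
  18 → (22, 'dbb')
  19 → (15, 'dbbdcdcdbb')
  20 → (6, 'dcaaadcaadbbdcdcdbb')
  21 → (11, 'dcaadbbdcdcdbb')
  22 → (1, 'dcbabdcaaadcaadbbdcdcdbb')
  23 → (20, 'dcdbb')
  24 → (18, 'dcdcdbb')

SA = [8, 13, 9, 4, 14, 10, 24, 3, 23, 16, 5, 0, 17, 7, 12, 2, 21, 19, 22, 15, 6, 11, 1, 20, 18]
[i] adj suffixes → lcp
  [1] 8/13 → 2 ('aa')
  [2] 13/9 → 3 ('aad')
  [3] 9/4 → 1 ('a')
  [4] 4/14 → 1 ('a')
  [5] 14/10 → 2 ('ad')
  [6] 10/24 → 0 ('')
  [7] 24/3 → 1 ('b')
  [8] 3/23 → 1 ('b')
  [9] 23/16 → 2 ('bb')
  [10] 16/5 → 1 ('b')
  [11] 5/0 → 3 ('bdc')
  [12] 0/17 → 3 ('bdc')
  [13] 17/7 → 0 ('')
  [14] 7/12 → 3 ('caa')
  [15] 12/2 → 1 ('c')
  [16] 2/21 → 1 ('c')
  [17] 21/19 → 2 ('cd')
  [18] 19/22 → 0 ('')
  [19] 22/15 → 3 ('dbb')
  [20] 15/6 → 1 ('d')
  [21] 6/11 → 4 ('dcaa')
  [22] 11/1 → 2 ('dc')
  [23] 1/20 → 2 ('dc')
  [24] 20/18 → 3 ('dcd')

n(n+1)/2 = 25·26/2 = 325
Σ LCP = 0 + 2 + 3 + 1 + 1 + 2 + 0 + 1 + 1 + 2 + 1 + 3 + 3 + 0 + 3 + 1 + 1 + 2 + 0 + 3 + 1 + 4 + 2 + 2 + 3 = 42
distinct = 325 − 42 = 283

283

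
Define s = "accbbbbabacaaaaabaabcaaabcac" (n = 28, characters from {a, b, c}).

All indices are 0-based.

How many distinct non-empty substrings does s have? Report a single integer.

rank→(start, suffix):
  0 → (11, 'aaaaabaabcaaabcac')
  1 → (12, 'aaaabaabcaaabcac')
  2 → (13, 'aaabaabcaaabcac')
  3 → (21, 'aaabcac')
  4 → (14, 'aabaabcaaabcac')
  5 → (17, 'aabcaaabcac')
  6 → (22, 'aabcac')
  7 → (15, 'abaabcaaabcac')
  8 → (7, 'abacaaaaabaabcaaabcac')
  9 → (18, 'abcaaabcac')
  10 → (23, 'abcac')
  11 → (26, 'ac')
  12 → (9, 'acaaaaabaabcaaabcac')
  13 → (0, 'accbbbbabacaaaaabaabcaaabcac')
  14 → (16, 'baabcaaabcac')
  15 → (6, 'babacaaaaabaabcaaabcac')
  16 → (8, 'bacaaaaabaabcaaabcac')
  17 → (5, 'bbabacaaaaabaabcaaabcac')
  18 → (4, 'bbbabacaaaaabaabcaaabcac')
  19 → (3, 'bbbbabacaaaaabaabcaaabcac')
  20 → (19, 'bcaaabcac')
  21 → (24, 'bcac')
  22 → (27, 'c')
  23 → (10, 'caaaaabaabcaaabcac')
  24 → (20, 'caaabcac')
  25 → (25, 'cac')
  26 → (2, 'cbbbbabacaaaaabaabcaaabcac')
  27 → (1, 'ccbbbbabacaaaaabaabcaaabcac')

SA = [11, 12, 13, 21, 14, 17, 22, 15, 7, 18, 23, 26, 9, 0, 16, 6, 8, 5, 4, 3, 19, 24, 27, 10, 20, 25, 2, 1]
i: (SA[i-1],SA[i]) lcp shared
  1: (11,12) 4 'aaaa'
  2: (12,13) 3 'aaa'
  3: (13,21) 4 'aaab'
  4: (21,14) 2 'aa'
  5: (14,17) 3 'aab'
  6: (17,22) 5 'aabca'
  7: (22,15) 1 'a'
  8: (15,7) 3 'aba'
  9: (7,18) 2 'ab'
  10: (18,23) 4 'abca'
  11: (23,26) 1 'a'
  12: (26,9) 2 'ac'
  13: (9,0) 2 'ac'
  14: (0,16) 0 ''
  15: (16,6) 2 'ba'
  16: (6,8) 2 'ba'
  17: (8,5) 1 'b'
  18: (5,4) 2 'bb'
  19: (4,3) 3 'bbb'
  20: (3,19) 1 'b'
  21: (19,24) 3 'bca'
  22: (24,27) 0 ''
  23: (27,10) 1 'c'
  24: (10,20) 4 'caaa'
  25: (20,25) 2 'ca'
  26: (25,2) 1 'c'
  27: (2,1) 1 'c'

n(n+1)/2 = 28·29/2 = 406
Σ LCP = 0 + 4 + 3 + 4 + 2 + 3 + 5 + 1 + 3 + 2 + 4 + 1 + 2 + 2 + 0 + 2 + 2 + 1 + 2 + 3 + 1 + 3 + 0 + 1 + 4 + 2 + 1 + 1 = 59
distinct = 406 − 59 = 347

347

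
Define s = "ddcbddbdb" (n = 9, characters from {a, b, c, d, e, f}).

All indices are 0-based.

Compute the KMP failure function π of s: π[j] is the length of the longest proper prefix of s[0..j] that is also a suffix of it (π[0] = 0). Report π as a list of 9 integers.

[0, 1, 0, 0, 1, 2, 0, 1, 0]

π[0] = 0
j=1 s[j]='d': π[1]=1 (border 'd')
j=2 s[j]='c': k: 1→0; π[2]=0 (border '')
j=3 s[j]='b': π[3]=0 (border '')
j=4 s[j]='d': π[4]=1 (border 'd')
j=5 s[j]='d': π[5]=2 (border 'dd')
j=6 s[j]='b': k: 2→1→0; π[6]=0 (border '')
j=7 s[j]='d': π[7]=1 (border 'd')
j=8 s[j]='b': k: 1→0; π[8]=0 (border '')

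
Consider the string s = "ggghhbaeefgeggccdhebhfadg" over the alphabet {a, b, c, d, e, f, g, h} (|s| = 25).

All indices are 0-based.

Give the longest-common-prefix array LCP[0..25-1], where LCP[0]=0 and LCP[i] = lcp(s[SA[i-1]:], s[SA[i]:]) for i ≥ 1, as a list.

[0, 1, 0, 1, 0, 1, 0, 1, 0, 1, 1, 1, 0, 1, 0, 1, 1, 1, 2, 2, 1, 0, 1, 1, 1]

sorted suffixes:
  #0 SA[0]=22  'adg'
  #1 SA[1]=6  'aeefgeggccdhebhfadg'
  #2 SA[2]=5  'baeefgeggccdhebhfadg'
  #3 SA[3]=19  'bhfadg'
  #4 SA[4]=14  'ccdhebhfadg'
  #5 SA[5]=15  'cdhebhfadg'
  #6 SA[6]=23  'dg'
  #7 SA[7]=16  'dhebhfadg'
  #8 SA[8]=18  'ebhfadg'
  #9 SA[9]=7  'eefgeggccdhebhfadg'
  #10 SA[10]=8  'efgeggccdhebhfadg'
  #11 SA[11]=11  'eggccdhebhfadg'
  #12 SA[12]=21  'fadg'
  #13 SA[13]=9  'fgeggccdhebhfadg'
  #14 SA[14]=24  'g'
  #15 SA[15]=13  'gccdhebhfadg'
  #16 SA[16]=10  'geggccdhebhfadg'
  #17 SA[17]=12  'ggccdhebhfadg'
  #18 SA[18]=0  'ggghhbaeefgeggccdhebhfadg'
  #19 SA[19]=1  'gghhbaeefgeggccdhebhfadg'
  #20 SA[20]=2  'ghhbaeefgeggccdhebhfadg'
  #21 SA[21]=4  'hbaeefgeggccdhebhfadg'
  #22 SA[22]=17  'hebhfadg'
  #23 SA[23]=20  'hfadg'
  #24 SA[24]=3  'hhbaeefgeggccdhebhfadg'

SA = [22, 6, 5, 19, 14, 15, 23, 16, 18, 7, 8, 11, 21, 9, 24, 13, 10, 12, 0, 1, 2, 4, 17, 20, 3]
rank  pair      lcp
   1  s[22:],s[6:]  1  'a'
   2  s[6:],s[5:]  0  ''
   3  s[5:],s[19:]  1  'b'
   4  s[19:],s[14:]  0  ''
   5  s[14:],s[15:]  1  'c'
   6  s[15:],s[23:]  0  ''
   7  s[23:],s[16:]  1  'd'
   8  s[16:],s[18:]  0  ''
   9  s[18:],s[7:]  1  'e'
  10  s[7:],s[8:]  1  'e'
  11  s[8:],s[11:]  1  'e'
  12  s[11:],s[21:]  0  ''
  13  s[21:],s[9:]  1  'f'
  14  s[9:],s[24:]  0  ''
  15  s[24:],s[13:]  1  'g'
  16  s[13:],s[10:]  1  'g'
  17  s[10:],s[12:]  1  'g'
  18  s[12:],s[0:]  2  'gg'
  19  s[0:],s[1:]  2  'gg'
  20  s[1:],s[2:]  1  'g'
  21  s[2:],s[4:]  0  ''
  22  s[4:],s[17:]  1  'h'
  23  s[17:],s[20:]  1  'h'
  24  s[20:],s[3:]  1  'h'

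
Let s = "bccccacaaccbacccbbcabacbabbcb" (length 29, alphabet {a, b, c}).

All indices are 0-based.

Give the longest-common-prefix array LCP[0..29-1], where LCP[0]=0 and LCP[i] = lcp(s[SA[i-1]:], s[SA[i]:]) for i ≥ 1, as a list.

rank | idx | suffix
   0 |   7 | aaccbacccbbcabacbabbcb
   1 |  19 | abacbabbcb
   2 |  24 | abbcb
   3 |   5 | acaaccbacccbbcabacbabbcb
   4 |  21 | acbabbcb
   5 |   8 | accbacccbbcabacbabbcb
   6 |  12 | acccbbcabacbabbcb
   7 |  28 | b
   8 |  23 | babbcb
   9 |  20 | bacbabbcb
  10 |  11 | bacccbbcabacbabbcb
  11 |  16 | bbcabacbabbcb
  12 |  25 | bbcb
  13 |  17 | bcabacbabbcb
  14 |  26 | bcb
  15 |   0 | bccccacaaccbacccbbcabacbabbcb
  16 |   6 | caaccbacccbbcabacbabbcb
  17 |  18 | cabacbabbcb
  18 |   4 | cacaaccbacccbbcabacbabbcb
  19 |  27 | cb
  20 |  22 | cbabbcb
  21 |  10 | cbacccbbcabacbabbcb
  22 |  15 | cbbcabacbabbcb
  23 |   3 | ccacaaccbacccbbcabacbabbcb
  24 |   9 | ccbacccbbcabacbabbcb
  25 |  14 | ccbbcabacbabbcb
  26 |   2 | cccacaaccbacccbbcabacbabbcb
  27 |  13 | cccbbcabacbabbcb
  28 |   1 | ccccacaaccbacccbbcabacbabbcb

SA = [7, 19, 24, 5, 21, 8, 12, 28, 23, 20, 11, 16, 25, 17, 26, 0, 6, 18, 4, 27, 22, 10, 15, 3, 9, 14, 2, 13, 1]
rank  pair      lcp
   1  s[7:],s[19:]  1  'a'
   2  s[19:],s[24:]  2  'ab'
   3  s[24:],s[5:]  1  'a'
   4  s[5:],s[21:]  2  'ac'
   5  s[21:],s[8:]  2  'ac'
   6  s[8:],s[12:]  3  'acc'
   7  s[12:],s[28:]  0  ''
   8  s[28:],s[23:]  1  'b'
   9  s[23:],s[20:]  2  'ba'
  10  s[20:],s[11:]  3  'bac'
  11  s[11:],s[16:]  1  'b'
  12  s[16:],s[25:]  3  'bbc'
  13  s[25:],s[17:]  1  'b'
  14  s[17:],s[26:]  2  'bc'
  15  s[26:],s[0:]  2  'bc'
  16  s[0:],s[6:]  0  ''
  17  s[6:],s[18:]  2  'ca'
  18  s[18:],s[4:]  2  'ca'
  19  s[4:],s[27:]  1  'c'
  20  s[27:],s[22:]  2  'cb'
  21  s[22:],s[10:]  3  'cba'
  22  s[10:],s[15:]  2  'cb'
  23  s[15:],s[3:]  1  'c'
  24  s[3:],s[9:]  2  'cc'
  25  s[9:],s[14:]  3  'ccb'
  26  s[14:],s[2:]  2  'cc'
  27  s[2:],s[13:]  3  'ccc'
  28  s[13:],s[1:]  3  'ccc'

[0, 1, 2, 1, 2, 2, 3, 0, 1, 2, 3, 1, 3, 1, 2, 2, 0, 2, 2, 1, 2, 3, 2, 1, 2, 3, 2, 3, 3]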